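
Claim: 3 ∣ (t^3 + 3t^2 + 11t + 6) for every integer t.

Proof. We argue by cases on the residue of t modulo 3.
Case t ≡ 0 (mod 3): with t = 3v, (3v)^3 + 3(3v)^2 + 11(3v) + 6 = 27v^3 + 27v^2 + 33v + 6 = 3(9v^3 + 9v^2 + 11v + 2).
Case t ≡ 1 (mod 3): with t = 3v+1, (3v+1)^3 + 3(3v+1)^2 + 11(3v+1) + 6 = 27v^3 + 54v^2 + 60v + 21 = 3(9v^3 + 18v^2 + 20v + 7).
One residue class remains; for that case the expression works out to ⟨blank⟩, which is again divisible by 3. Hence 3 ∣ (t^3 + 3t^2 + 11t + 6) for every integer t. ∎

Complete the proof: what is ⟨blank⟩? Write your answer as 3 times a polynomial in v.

The residues treated are {0, 1}, so the missing case is t ≡ 2 (mod 3); write t = 3v+2.
Then (3v+2)^3 + 3(3v+2)^2 + 11(3v+2) + 6 = 27v^3 + 81v^2 + 105v + 48 = 3(9v^3 + 27v^2 + 35v + 16).

3(9v^3 + 27v^2 + 35v + 16)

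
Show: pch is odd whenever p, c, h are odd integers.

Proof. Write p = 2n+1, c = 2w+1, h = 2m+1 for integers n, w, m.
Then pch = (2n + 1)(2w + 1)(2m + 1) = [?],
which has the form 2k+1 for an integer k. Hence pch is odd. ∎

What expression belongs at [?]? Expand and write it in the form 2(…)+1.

Expanding: (2n + 1)(2w + 1)(2m + 1) = 8mnw + 4mn + 4mw + 2m + 4nw + 2n + 2w + 1.
Every term except the constant is even, so this is 2(4mnw + 2mn + 2mw + m + 2nw + n + w) + 1,
and 4mnw + 2mn + 2mw + m + 2nw + n + w ∈ ℤ gives the required form.

2(4mnw + 2mn + 2mw + m + 2nw + n + w) + 1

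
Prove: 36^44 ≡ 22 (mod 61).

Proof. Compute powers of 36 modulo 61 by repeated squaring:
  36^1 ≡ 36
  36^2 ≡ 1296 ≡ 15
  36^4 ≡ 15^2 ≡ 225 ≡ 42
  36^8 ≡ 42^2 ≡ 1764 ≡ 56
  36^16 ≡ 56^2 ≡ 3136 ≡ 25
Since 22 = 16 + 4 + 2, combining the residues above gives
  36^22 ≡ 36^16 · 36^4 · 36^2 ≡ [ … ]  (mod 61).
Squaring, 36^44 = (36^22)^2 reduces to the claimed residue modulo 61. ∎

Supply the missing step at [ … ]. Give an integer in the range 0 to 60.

12

Multiply the listed residues: 25 · 42 · 15 = 1050 → 15750.
Reducing modulo 61: 15750 = 258·61 + 12, so 36^22 ≡ 12.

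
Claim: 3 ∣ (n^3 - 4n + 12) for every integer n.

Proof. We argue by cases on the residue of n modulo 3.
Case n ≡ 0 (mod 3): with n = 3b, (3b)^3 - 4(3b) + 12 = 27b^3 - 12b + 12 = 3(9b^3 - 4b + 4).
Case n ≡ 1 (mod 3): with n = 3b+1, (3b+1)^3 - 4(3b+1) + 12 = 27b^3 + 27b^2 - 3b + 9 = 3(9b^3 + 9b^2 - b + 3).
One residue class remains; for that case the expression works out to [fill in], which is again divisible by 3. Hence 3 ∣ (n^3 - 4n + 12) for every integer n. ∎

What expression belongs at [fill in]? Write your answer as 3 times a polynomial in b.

The residues treated are {0, 1}, so the missing case is n ≡ 2 (mod 3); write n = 3b+2.
Then (3b+2)^3 - 4(3b+2) + 12 = 27b^3 + 54b^2 + 24b + 12 = 3(9b^3 + 18b^2 + 8b + 4).

3(9b^3 + 18b^2 + 8b + 4)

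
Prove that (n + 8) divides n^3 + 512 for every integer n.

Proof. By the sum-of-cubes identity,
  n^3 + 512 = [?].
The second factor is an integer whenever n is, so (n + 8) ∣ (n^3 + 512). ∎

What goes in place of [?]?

(n + 8)(n^2 - 8n + 64)

a^3 + b^3 = (a + b)(a^2 - ab + b^2). With a = n, b = 8:
n^3 + 512 = (n + 8)(n^2 - 8n + 64).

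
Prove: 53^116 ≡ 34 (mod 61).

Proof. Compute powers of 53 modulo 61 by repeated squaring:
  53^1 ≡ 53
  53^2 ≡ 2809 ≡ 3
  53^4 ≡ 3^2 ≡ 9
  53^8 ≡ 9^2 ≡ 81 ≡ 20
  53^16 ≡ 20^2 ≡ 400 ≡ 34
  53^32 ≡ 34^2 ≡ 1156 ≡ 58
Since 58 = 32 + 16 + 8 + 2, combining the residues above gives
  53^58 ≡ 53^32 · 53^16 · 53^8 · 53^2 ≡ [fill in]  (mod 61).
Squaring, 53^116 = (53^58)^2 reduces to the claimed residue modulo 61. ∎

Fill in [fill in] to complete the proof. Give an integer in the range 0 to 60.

41

Multiply the listed residues: 58 · 34 · 20 · 3 = 1972 → 39440 → 118320.
Reducing modulo 61: 118320 = 1939·61 + 41, so 53^58 ≡ 41.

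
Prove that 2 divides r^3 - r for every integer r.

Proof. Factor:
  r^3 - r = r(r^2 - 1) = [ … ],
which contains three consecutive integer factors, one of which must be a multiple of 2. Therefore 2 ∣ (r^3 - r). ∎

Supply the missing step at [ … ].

(r - 1)r(r + 1)

r(r^2 - 1) = r(r - 1)(r + 1) = (r - 1)r(r + 1).
These three factors are consecutive integers, so their product is divisible by 2.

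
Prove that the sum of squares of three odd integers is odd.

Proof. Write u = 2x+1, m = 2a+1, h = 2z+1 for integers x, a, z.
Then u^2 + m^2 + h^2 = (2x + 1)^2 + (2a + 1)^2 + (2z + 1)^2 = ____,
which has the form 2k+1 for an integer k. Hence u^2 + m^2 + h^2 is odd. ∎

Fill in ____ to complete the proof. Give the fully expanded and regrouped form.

Expanding: (2x + 1)^2 + (2a + 1)^2 + (2z + 1)^2 = 4a^2 + 4a + 4x^2 + 4x + 4z^2 + 4z + 3.
Every term except the constant is even, so this is 2(2a^2 + 2a + 2x^2 + 2x + 2z^2 + 2z + 1) + 1,
and 2a^2 + 2a + 2x^2 + 2x + 2z^2 + 2z + 1 ∈ ℤ gives the required form.

2(2a^2 + 2a + 2x^2 + 2x + 2z^2 + 2z + 1) + 1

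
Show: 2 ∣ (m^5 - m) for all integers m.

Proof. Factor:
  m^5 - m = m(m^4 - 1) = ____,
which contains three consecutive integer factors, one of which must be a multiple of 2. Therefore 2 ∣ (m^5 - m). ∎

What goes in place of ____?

m^4 - 1 = (m^2 - 1)(m^2 + 1), and m^2 - 1 = (m-1)(m+1).
So m(m^4 - 1) = (m - 1)m(m + 1)(m^2 + 1).

(m - 1)m(m + 1)(m^2 + 1)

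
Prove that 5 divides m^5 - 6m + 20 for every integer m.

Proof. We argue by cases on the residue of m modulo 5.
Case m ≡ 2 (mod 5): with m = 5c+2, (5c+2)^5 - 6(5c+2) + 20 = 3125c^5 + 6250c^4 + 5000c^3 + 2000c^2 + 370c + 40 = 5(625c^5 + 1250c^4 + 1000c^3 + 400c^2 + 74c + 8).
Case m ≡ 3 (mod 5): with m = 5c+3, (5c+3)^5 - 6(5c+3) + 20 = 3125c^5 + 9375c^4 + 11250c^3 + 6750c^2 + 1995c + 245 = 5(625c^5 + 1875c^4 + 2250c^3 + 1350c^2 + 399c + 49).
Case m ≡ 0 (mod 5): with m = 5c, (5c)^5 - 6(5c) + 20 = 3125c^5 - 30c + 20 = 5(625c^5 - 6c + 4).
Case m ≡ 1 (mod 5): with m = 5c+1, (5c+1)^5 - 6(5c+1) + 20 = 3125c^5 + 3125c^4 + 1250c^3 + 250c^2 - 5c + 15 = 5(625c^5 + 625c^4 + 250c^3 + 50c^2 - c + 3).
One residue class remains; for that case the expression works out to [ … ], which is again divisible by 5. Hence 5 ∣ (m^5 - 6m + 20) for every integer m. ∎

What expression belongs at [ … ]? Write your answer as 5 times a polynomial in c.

Only m ≡ 4 (mod 5) is unaccounted for. Put m = 5c+4:
(5c+4)^5 - 6(5c+4) + 20 expands to 3125c^5 + 12500c^4 + 20000c^3 + 16000c^2 + 6370c + 1020,
and factoring out 5 leaves 5(625c^5 + 2500c^4 + 4000c^3 + 3200c^2 + 1274c + 204).

5(625c^5 + 2500c^4 + 4000c^3 + 3200c^2 + 1274c + 204)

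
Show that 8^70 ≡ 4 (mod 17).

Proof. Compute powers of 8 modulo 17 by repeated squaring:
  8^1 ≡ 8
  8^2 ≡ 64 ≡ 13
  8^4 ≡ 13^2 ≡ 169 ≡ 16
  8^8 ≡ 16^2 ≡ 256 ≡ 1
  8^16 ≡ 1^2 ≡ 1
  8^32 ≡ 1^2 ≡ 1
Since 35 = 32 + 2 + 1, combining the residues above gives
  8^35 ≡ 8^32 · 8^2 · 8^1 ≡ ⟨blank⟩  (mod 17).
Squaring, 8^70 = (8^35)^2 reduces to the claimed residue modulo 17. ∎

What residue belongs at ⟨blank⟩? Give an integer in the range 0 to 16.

Multiply the listed residues: 1 · 13 · 8 = 13 → 104.
Reducing modulo 17: 104 = 6·17 + 2, so 8^35 ≡ 2.

2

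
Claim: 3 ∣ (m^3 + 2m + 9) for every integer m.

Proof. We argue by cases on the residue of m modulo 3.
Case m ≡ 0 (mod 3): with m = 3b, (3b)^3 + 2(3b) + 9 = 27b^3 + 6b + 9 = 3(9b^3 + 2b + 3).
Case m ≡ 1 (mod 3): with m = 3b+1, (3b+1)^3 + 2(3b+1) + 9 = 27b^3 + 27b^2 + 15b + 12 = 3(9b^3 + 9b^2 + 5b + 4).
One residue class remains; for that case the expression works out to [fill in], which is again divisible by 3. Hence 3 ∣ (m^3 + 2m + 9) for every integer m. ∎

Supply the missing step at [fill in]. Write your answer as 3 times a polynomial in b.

3(9b^3 + 18b^2 + 14b + 7)

Only m ≡ 2 (mod 3) is unaccounted for. Put m = 3b+2:
(3b+2)^3 + 2(3b+2) + 9 expands to 27b^3 + 54b^2 + 42b + 21,
and factoring out 3 leaves 3(9b^3 + 18b^2 + 14b + 7).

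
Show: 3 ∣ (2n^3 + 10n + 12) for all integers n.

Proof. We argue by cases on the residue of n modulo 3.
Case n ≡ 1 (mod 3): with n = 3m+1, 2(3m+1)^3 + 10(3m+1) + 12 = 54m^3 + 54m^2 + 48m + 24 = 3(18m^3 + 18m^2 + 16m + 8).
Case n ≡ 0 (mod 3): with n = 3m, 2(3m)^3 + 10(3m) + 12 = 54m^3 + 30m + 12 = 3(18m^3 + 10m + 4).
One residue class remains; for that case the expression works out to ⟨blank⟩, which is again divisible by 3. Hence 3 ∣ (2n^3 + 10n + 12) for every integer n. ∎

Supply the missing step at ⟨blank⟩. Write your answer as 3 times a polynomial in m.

Only n ≡ 2 (mod 3) is unaccounted for. Put n = 3m+2:
2(3m+2)^3 + 10(3m+2) + 12 expands to 54m^3 + 108m^2 + 102m + 48,
and factoring out 3 leaves 3(18m^3 + 36m^2 + 34m + 16).

3(18m^3 + 36m^2 + 34m + 16)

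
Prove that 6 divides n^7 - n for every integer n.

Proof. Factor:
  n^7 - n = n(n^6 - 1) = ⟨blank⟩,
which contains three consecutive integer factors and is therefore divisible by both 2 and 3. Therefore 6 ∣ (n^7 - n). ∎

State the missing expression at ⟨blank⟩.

n^6 - 1 = (n^2 - 1)(n^4 + n^2 + 1), and n^2 - 1 = (n-1)(n+1).
So n(n^6 - 1) = (n - 1)n(n + 1)(n^4 + n^2 + 1).

(n - 1)n(n + 1)(n^4 + n^2 + 1)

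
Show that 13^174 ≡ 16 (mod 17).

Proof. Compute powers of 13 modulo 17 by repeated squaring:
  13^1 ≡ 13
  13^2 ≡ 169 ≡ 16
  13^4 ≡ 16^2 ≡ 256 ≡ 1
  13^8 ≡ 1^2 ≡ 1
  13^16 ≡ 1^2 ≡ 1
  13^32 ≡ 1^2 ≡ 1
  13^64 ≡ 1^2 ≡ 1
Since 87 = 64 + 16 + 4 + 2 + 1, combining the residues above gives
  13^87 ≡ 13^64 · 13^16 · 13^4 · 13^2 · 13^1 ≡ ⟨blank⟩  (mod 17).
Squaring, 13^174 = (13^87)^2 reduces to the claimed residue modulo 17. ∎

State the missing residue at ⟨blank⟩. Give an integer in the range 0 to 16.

Multiply the listed residues: 1 · 1 · 1 · 16 · 13 = 1 → 1 → 16 → 208.
Reducing modulo 17: 208 = 12·17 + 4, so 13^87 ≡ 4.

4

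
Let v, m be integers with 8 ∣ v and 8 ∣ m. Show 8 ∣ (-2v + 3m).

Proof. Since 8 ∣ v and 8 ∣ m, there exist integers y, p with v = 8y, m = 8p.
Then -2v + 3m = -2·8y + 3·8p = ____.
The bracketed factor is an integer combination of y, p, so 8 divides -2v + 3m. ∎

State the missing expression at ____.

Pull the common 8 out of every term: -2·8y + 3·8p = 8(3p - 2y).
3p - 2y is an integer, which exhibits the divisibility.

8(3p - 2y)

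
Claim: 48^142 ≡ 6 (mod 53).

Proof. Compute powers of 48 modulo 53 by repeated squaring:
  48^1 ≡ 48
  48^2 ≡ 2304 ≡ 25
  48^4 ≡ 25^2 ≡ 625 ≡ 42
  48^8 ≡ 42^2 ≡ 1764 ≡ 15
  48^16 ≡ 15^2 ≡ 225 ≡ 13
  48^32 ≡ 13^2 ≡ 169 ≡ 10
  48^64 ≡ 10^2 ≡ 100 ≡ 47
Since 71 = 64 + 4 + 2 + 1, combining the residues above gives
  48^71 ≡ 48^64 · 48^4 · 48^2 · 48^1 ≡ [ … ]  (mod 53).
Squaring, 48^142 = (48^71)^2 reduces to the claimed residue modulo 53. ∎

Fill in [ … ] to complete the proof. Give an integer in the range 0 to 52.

18

48^64 · 48^4 · 48^2 · 48^1 ≡ 47 · 42 · 25 · 48 = 2368800.
2368800 mod 53 = 18, so 48^71 ≡ 18 (mod 53).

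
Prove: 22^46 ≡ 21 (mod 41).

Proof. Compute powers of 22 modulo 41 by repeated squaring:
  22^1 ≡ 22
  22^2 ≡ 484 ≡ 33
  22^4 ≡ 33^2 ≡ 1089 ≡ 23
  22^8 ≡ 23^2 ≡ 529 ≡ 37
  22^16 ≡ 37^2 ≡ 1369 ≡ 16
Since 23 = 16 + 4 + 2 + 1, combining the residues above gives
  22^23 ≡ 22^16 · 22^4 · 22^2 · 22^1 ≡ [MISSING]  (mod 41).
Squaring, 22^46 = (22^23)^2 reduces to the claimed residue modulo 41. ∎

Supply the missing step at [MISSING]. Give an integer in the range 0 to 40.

Multiply the listed residues: 16 · 23 · 33 · 22 = 368 → 12144 → 267168.
Reducing modulo 41: 267168 = 6516·41 + 12, so 22^23 ≡ 12.

12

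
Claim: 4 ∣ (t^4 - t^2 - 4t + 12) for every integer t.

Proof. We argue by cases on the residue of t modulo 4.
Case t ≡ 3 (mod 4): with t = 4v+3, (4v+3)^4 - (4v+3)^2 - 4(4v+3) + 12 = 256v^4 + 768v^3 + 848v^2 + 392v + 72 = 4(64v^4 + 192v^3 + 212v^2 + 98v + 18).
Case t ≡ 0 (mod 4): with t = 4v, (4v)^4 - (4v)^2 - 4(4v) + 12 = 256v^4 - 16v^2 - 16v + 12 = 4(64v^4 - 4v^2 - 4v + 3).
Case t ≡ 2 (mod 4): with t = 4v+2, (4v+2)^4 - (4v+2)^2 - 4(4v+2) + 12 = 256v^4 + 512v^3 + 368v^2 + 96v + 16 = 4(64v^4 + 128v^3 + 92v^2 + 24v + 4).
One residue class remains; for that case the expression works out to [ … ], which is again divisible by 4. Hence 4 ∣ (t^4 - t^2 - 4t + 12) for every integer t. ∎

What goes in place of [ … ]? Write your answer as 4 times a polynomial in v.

4(64v^4 + 64v^3 + 20v^2 - 2v + 2)

The residues treated are {3, 0, 2}, so the missing case is t ≡ 1 (mod 4); write t = 4v+1.
Then (4v+1)^4 - (4v+1)^2 - 4(4v+1) + 12 = 256v^4 + 256v^3 + 80v^2 - 8v + 8 = 4(64v^4 + 64v^3 + 20v^2 - 2v + 2).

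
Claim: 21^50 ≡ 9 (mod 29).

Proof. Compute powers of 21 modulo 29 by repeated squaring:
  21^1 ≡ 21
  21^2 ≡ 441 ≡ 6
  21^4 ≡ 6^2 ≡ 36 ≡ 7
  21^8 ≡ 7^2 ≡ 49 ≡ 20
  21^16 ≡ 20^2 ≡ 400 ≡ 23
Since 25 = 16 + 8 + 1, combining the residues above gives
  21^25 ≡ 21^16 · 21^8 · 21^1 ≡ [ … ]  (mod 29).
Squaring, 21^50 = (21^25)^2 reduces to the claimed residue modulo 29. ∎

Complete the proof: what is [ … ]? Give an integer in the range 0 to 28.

21^16 · 21^8 · 21^1 ≡ 23 · 20 · 21 = 9660.
9660 mod 29 = 3, so 21^25 ≡ 3 (mod 29).

3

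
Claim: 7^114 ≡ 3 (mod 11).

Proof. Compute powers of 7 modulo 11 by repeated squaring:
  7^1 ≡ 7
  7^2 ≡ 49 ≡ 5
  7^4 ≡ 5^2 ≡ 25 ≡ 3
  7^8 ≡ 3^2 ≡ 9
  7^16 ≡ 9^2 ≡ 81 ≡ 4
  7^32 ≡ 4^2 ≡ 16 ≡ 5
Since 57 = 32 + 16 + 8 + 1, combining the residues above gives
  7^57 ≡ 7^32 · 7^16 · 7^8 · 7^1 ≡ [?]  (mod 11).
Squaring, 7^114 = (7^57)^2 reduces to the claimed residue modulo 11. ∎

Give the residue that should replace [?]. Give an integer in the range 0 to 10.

7^32 · 7^16 · 7^8 · 7^1 ≡ 5 · 4 · 9 · 7 = 1260.
1260 mod 11 = 6, so 7^57 ≡ 6 (mod 11).

6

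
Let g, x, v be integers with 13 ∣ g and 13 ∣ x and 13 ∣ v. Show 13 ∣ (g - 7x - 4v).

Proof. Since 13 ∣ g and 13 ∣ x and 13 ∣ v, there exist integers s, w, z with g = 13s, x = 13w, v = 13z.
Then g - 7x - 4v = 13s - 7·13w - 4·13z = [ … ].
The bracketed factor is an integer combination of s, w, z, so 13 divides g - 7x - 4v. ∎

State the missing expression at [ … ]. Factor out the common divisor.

13(s - 7w - 4z)

Each term has a factor of 13: 13s - 7·13w - 4·13z = 13·(s - 7w - 4z).
Since s - 7w - 4z is an integer, 13 ∣ (g - 7x - 4v).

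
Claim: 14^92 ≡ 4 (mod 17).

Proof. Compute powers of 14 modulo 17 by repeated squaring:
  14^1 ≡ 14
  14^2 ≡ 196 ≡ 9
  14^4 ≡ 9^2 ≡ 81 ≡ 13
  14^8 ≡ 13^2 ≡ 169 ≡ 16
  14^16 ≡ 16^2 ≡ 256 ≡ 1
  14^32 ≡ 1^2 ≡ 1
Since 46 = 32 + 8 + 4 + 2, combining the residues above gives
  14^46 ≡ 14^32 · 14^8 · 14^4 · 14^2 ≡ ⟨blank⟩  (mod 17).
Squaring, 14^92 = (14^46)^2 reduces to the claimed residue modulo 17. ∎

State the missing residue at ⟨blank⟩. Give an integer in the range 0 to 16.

2

Multiply the listed residues: 1 · 16 · 13 · 9 = 16 → 208 → 1872.
Reducing modulo 17: 1872 = 110·17 + 2, so 14^46 ≡ 2.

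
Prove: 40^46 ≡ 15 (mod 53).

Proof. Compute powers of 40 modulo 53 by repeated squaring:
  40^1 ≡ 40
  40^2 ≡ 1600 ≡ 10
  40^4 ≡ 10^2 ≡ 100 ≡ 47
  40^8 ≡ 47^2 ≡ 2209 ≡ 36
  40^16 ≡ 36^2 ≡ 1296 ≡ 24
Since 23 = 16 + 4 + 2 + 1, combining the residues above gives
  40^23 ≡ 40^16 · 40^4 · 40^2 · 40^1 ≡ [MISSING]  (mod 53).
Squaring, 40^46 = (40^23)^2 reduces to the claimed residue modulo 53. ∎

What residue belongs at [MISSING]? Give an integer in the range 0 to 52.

11

40^16 · 40^4 · 40^2 · 40^1 ≡ 24 · 47 · 10 · 40 = 451200.
451200 mod 53 = 11, so 40^23 ≡ 11 (mod 53).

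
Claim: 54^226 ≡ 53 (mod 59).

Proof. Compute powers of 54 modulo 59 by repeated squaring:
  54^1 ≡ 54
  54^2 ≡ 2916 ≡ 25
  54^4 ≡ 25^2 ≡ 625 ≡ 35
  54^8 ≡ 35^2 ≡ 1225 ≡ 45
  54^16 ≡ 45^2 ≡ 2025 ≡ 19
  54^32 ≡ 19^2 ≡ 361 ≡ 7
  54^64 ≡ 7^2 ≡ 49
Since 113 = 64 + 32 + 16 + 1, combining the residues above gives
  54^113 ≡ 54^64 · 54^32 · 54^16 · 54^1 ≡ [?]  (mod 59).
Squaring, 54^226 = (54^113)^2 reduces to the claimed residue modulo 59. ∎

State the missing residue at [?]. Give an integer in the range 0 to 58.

Multiply the listed residues: 49 · 7 · 19 · 54 = 343 → 6517 → 351918.
Reducing modulo 59: 351918 = 5964·59 + 42, so 54^113 ≡ 42.

42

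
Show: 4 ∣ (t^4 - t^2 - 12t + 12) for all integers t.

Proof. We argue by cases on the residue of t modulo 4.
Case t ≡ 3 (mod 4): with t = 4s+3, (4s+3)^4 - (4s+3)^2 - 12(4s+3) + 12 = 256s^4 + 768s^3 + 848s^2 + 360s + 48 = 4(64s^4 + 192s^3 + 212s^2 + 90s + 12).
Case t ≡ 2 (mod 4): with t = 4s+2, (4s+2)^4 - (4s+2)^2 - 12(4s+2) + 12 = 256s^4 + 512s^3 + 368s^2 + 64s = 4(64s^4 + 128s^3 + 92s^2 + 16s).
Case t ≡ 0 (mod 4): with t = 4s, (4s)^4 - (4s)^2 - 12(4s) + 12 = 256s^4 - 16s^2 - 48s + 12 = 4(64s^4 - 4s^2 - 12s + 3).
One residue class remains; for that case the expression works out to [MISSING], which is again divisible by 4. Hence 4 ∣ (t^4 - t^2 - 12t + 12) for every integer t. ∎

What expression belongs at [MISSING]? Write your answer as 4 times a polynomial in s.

4(64s^4 + 64s^3 + 20s^2 - 10s)

Only t ≡ 1 (mod 4) is unaccounted for. Put t = 4s+1:
(4s+1)^4 - (4s+1)^2 - 12(4s+1) + 12 expands to 256s^4 + 256s^3 + 80s^2 - 40s,
and factoring out 4 leaves 4(64s^4 + 64s^3 + 20s^2 - 10s).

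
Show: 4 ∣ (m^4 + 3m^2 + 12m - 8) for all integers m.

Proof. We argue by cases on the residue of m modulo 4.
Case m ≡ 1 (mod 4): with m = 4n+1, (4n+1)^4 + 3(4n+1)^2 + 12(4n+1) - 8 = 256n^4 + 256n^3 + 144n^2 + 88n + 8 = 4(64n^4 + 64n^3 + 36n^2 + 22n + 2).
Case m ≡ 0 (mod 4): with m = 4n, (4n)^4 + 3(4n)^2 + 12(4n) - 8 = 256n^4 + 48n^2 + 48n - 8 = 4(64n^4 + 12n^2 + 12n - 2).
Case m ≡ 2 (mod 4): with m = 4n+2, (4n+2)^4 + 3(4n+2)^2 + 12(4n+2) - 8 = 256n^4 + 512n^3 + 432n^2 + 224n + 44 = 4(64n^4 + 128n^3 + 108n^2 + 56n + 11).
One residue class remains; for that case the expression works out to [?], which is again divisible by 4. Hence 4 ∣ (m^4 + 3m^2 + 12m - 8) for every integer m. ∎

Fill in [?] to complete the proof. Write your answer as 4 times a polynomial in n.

The residues treated are {1, 0, 2}, so the missing case is m ≡ 3 (mod 4); write m = 4n+3.
Then (4n+3)^4 + 3(4n+3)^2 + 12(4n+3) - 8 = 256n^4 + 768n^3 + 912n^2 + 552n + 136 = 4(64n^4 + 192n^3 + 228n^2 + 138n + 34).

4(64n^4 + 192n^3 + 228n^2 + 138n + 34)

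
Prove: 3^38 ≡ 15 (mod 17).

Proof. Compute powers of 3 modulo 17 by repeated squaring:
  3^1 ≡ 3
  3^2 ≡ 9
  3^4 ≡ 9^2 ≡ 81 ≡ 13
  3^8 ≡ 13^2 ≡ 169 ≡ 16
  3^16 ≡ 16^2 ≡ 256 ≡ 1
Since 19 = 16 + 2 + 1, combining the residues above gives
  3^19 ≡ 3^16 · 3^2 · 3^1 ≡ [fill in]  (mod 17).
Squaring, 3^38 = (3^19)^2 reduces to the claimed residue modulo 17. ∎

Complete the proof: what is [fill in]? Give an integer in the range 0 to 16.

3^16 · 3^2 · 3^1 ≡ 1 · 9 · 3 = 27.
27 mod 17 = 10, so 3^19 ≡ 10 (mod 17).

10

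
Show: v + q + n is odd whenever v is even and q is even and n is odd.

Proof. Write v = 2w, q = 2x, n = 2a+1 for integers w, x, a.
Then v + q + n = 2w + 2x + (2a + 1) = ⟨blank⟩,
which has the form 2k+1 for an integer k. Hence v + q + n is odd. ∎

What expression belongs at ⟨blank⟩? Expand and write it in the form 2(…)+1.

2(a + w + x) + 1

Expanding: 2w + 2x + (2a + 1) = 2a + 2w + 2x + 1.
Every term except the constant is even, so this is 2(a + w + x) + 1,
and a + w + x ∈ ℤ gives the required form.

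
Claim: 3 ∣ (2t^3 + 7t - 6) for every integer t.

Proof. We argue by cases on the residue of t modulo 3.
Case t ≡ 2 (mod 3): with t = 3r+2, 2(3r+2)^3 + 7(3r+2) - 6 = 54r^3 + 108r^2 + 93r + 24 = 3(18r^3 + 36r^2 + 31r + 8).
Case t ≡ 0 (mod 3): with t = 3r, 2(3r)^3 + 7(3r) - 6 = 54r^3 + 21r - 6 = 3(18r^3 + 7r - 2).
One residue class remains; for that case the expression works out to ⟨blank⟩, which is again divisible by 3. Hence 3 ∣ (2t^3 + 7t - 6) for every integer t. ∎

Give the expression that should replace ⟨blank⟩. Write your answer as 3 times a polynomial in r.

3(18r^3 + 18r^2 + 13r + 1)

Only t ≡ 1 (mod 3) is unaccounted for. Put t = 3r+1:
2(3r+1)^3 + 7(3r+1) - 6 expands to 54r^3 + 54r^2 + 39r + 3,
and factoring out 3 leaves 3(18r^3 + 18r^2 + 13r + 1).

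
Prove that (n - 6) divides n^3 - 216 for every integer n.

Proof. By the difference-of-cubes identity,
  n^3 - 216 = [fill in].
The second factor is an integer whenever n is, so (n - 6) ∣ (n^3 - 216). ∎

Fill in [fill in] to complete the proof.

(n - 6)(n^2 + 6n + 36)

a^3 - b^3 = (a - b)(a^2 + ab + b^2). With a = n, b = 6:
n^3 - 216 = (n - 6)(n^2 + 6n + 36).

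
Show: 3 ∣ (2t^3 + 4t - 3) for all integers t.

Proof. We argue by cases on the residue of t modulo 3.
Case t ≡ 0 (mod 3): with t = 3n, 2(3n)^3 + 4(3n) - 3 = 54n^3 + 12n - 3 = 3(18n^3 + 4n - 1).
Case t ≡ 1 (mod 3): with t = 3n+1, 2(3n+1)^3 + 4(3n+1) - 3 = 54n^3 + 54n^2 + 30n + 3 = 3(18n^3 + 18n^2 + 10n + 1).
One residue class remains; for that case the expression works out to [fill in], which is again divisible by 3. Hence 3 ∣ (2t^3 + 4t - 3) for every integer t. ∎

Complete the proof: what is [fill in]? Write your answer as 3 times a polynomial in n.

3(18n^3 + 36n^2 + 28n + 7)

Only t ≡ 2 (mod 3) is unaccounted for. Put t = 3n+2:
2(3n+2)^3 + 4(3n+2) - 3 expands to 54n^3 + 108n^2 + 84n + 21,
and factoring out 3 leaves 3(18n^3 + 36n^2 + 28n + 7).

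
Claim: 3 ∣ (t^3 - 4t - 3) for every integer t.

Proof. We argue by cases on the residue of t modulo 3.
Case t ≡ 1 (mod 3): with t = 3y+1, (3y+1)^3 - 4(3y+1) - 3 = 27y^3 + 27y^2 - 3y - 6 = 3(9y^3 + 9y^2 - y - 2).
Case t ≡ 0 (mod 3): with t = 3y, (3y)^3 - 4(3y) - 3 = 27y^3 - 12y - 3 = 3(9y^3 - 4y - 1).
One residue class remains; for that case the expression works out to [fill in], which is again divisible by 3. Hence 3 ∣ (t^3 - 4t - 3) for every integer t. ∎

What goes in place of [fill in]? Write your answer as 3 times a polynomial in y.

The residues treated are {1, 0}, so the missing case is t ≡ 2 (mod 3); write t = 3y+2.
Then (3y+2)^3 - 4(3y+2) - 3 = 27y^3 + 54y^2 + 24y - 3 = 3(9y^3 + 18y^2 + 8y - 1).

3(9y^3 + 18y^2 + 8y - 1)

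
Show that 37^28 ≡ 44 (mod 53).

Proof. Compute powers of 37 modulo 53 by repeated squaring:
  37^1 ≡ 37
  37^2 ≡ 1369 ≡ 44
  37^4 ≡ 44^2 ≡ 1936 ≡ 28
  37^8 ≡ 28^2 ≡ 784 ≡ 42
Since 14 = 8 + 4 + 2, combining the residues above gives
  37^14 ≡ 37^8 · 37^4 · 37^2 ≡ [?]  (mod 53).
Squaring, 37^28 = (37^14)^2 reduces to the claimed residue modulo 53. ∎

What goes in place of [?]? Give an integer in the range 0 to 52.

Multiply the listed residues: 42 · 28 · 44 = 1176 → 51744.
Reducing modulo 53: 51744 = 976·53 + 16, so 37^14 ≡ 16.

16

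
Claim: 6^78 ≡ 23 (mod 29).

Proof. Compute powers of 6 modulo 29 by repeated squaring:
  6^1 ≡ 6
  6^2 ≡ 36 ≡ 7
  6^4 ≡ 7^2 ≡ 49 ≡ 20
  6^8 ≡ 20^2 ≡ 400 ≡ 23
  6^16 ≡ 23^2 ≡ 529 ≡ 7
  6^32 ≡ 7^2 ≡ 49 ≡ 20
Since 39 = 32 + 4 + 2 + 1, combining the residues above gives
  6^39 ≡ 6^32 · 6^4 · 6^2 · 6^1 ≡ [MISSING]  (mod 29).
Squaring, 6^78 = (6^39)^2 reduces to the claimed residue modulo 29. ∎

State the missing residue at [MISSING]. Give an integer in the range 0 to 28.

6^32 · 6^4 · 6^2 · 6^1 ≡ 20 · 20 · 7 · 6 = 16800.
16800 mod 29 = 9, so 6^39 ≡ 9 (mod 29).

9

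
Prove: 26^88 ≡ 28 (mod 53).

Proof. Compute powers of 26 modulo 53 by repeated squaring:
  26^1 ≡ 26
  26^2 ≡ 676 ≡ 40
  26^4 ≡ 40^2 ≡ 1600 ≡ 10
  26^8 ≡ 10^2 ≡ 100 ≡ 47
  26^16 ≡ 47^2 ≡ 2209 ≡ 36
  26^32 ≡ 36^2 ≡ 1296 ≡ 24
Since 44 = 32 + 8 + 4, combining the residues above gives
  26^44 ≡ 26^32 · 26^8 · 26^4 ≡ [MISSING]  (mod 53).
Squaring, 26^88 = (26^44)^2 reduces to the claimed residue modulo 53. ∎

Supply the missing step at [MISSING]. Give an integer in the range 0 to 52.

26^32 · 26^8 · 26^4 ≡ 24 · 47 · 10 = 11280.
11280 mod 53 = 44, so 26^44 ≡ 44 (mod 53).

44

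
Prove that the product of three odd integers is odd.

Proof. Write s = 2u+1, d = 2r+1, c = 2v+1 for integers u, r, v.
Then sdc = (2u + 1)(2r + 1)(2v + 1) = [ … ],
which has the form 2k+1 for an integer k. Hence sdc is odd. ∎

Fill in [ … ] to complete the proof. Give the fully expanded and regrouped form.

2(4ruv + 2ru + 2rv + r + 2uv + u + v) + 1

(2u + 1)(2r + 1)(2v + 1) = 8ruv + 4ru + 4rv + 2r + 4uv + 2u + 2v + 1
= 2(4ruv + 2ru + 2rv + r + 2uv + u + v) + 1.
Since 4ruv + 2ru + 2rv + r + 2uv + u + v is an integer, the product is of the form 2k+1 for an integer k.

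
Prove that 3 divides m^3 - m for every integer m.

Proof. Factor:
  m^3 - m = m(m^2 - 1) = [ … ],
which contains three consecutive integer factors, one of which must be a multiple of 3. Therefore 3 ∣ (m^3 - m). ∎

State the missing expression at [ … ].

(m - 1)m(m + 1)

m(m^2 - 1) = m(m - 1)(m + 1) = (m - 1)m(m + 1).
These three factors are consecutive integers, so their product is divisible by 3.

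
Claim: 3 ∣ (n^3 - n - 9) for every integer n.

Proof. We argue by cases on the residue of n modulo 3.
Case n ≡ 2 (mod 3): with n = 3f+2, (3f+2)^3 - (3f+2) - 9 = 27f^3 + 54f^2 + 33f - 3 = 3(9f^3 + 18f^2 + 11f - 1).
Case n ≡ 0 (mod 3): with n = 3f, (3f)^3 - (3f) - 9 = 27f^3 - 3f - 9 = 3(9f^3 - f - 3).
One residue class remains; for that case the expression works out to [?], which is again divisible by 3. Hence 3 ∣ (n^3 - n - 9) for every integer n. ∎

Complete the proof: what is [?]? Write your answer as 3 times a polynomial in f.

3(9f^3 + 9f^2 + 2f - 3)

Only n ≡ 1 (mod 3) is unaccounted for. Put n = 3f+1:
(3f+1)^3 - (3f+1) - 9 expands to 27f^3 + 27f^2 + 6f - 9,
and factoring out 3 leaves 3(9f^3 + 9f^2 + 2f - 3).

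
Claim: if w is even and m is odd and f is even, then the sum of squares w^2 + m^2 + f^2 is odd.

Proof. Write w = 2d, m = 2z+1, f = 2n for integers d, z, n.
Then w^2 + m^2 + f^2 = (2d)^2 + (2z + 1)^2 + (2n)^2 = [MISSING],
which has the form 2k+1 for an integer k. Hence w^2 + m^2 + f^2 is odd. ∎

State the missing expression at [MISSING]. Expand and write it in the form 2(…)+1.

2(2d^2 + 2n^2 + 2z^2 + 2z) + 1

Expanding: (2d)^2 + (2z + 1)^2 + (2n)^2 = 4d^2 + 4n^2 + 4z^2 + 4z + 1.
Every term except the constant is even, so this is 2(2d^2 + 2n^2 + 2z^2 + 2z) + 1,
and 2d^2 + 2n^2 + 2z^2 + 2z ∈ ℤ gives the required form.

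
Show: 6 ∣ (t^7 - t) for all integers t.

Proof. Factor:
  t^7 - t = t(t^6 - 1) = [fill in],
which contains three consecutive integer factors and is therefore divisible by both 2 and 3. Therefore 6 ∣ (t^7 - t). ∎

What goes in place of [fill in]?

(t - 1)t(t + 1)(t^4 + t^2 + 1)

t^6 - 1 = (t^2 - 1)(t^4 + t^2 + 1), and t^2 - 1 = (t-1)(t+1).
So t(t^6 - 1) = (t - 1)t(t + 1)(t^4 + t^2 + 1).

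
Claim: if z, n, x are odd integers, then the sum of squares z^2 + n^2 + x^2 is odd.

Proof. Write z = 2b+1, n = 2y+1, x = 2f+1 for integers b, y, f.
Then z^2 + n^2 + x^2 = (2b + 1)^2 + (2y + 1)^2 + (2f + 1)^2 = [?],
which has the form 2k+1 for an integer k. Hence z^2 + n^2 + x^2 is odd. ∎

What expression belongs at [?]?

Expanding: (2b + 1)^2 + (2y + 1)^2 + (2f + 1)^2 = 4b^2 + 4b + 4f^2 + 4f + 4y^2 + 4y + 3.
Every term except the constant is even, so this is 2(2b^2 + 2b + 2f^2 + 2f + 2y^2 + 2y + 1) + 1,
and 2b^2 + 2b + 2f^2 + 2f + 2y^2 + 2y + 1 ∈ ℤ gives the required form.

2(2b^2 + 2b + 2f^2 + 2f + 2y^2 + 2y + 1) + 1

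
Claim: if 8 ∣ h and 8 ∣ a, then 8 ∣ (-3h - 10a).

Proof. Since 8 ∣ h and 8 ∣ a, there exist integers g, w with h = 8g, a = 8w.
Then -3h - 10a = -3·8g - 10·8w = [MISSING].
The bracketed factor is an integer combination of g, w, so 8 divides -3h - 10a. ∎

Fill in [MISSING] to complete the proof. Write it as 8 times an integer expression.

8(-3g - 10w)

Each term has a factor of 8: -3·8g - 10·8w = 8·(-3g - 10w).
Since -3g - 10w is an integer, 8 ∣ (-3h - 10a).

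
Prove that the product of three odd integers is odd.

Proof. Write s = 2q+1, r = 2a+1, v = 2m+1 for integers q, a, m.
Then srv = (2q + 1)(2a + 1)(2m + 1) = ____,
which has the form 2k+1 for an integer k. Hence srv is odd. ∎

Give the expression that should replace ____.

2(4amq + 2am + 2aq + a + 2mq + m + q) + 1

(2q + 1)(2a + 1)(2m + 1) = 8amq + 4am + 4aq + 2a + 4mq + 2m + 2q + 1
= 2(4amq + 2am + 2aq + a + 2mq + m + q) + 1.
Since 4amq + 2am + 2aq + a + 2mq + m + q is an integer, the product is of the form 2k+1 for an integer k.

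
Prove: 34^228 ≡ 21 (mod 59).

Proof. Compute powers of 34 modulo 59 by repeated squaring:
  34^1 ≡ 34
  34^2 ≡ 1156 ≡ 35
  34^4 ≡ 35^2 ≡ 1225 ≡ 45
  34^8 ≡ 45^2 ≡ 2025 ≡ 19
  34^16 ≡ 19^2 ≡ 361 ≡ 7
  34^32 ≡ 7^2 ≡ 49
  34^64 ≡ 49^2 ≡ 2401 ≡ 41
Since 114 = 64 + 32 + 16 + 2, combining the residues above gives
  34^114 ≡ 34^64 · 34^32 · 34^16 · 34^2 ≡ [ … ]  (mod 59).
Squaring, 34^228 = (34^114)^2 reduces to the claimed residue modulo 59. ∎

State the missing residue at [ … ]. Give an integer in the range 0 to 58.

Multiply the listed residues: 41 · 49 · 7 · 35 = 2009 → 14063 → 492205.
Reducing modulo 59: 492205 = 8342·59 + 27, so 34^114 ≡ 27.

27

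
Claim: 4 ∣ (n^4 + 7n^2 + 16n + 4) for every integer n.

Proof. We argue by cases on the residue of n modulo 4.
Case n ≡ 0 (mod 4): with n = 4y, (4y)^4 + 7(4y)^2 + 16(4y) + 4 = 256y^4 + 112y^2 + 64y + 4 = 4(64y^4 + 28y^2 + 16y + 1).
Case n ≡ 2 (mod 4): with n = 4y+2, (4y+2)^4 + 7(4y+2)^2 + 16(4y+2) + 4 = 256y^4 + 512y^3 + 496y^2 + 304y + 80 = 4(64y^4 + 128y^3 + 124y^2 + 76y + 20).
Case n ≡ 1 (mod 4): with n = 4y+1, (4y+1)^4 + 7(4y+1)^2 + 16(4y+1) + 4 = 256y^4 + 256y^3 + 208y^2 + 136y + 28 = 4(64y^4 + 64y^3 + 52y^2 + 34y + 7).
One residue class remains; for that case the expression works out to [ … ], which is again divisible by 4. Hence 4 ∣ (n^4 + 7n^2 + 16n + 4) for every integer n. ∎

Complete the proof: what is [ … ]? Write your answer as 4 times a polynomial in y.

4(64y^4 + 192y^3 + 244y^2 + 166y + 49)

The residues treated are {0, 2, 1}, so the missing case is n ≡ 3 (mod 4); write n = 4y+3.
Then (4y+3)^4 + 7(4y+3)^2 + 16(4y+3) + 4 = 256y^4 + 768y^3 + 976y^2 + 664y + 196 = 4(64y^4 + 192y^3 + 244y^2 + 166y + 49).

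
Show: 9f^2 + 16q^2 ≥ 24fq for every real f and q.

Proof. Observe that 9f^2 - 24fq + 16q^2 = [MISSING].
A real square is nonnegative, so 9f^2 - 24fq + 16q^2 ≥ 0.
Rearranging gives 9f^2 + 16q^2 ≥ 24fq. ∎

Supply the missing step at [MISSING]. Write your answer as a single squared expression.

9f^2 - 24fq + 16q^2 is a perfect-square trinomial: the outer terms are (3f)^2 and (4q)^2, and the cross term is -2·3f·4q.
So 9f^2 - 24fq + 16q^2 = (3f - 4q)^2 ≥ 0.

(3f - 4q)^2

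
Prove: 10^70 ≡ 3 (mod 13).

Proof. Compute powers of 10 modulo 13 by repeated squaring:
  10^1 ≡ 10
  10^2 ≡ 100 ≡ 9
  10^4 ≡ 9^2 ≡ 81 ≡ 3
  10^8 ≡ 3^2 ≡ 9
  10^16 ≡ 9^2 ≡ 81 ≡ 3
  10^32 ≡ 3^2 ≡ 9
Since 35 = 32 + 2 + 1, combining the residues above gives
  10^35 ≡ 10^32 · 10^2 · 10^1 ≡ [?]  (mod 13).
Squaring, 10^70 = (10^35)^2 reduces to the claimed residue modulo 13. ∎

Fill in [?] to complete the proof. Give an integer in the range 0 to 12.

10^32 · 10^2 · 10^1 ≡ 9 · 9 · 10 = 810.
810 mod 13 = 4, so 10^35 ≡ 4 (mod 13).

4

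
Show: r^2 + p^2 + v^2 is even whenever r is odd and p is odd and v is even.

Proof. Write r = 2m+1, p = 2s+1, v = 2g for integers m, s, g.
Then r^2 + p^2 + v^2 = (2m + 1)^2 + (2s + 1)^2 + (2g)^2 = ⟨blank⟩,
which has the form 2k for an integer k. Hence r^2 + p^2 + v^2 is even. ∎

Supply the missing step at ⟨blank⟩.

2(2g^2 + 2m^2 + 2m + 2s^2 + 2s + 1)

Expanding: (2m + 1)^2 + (2s + 1)^2 + (2g)^2 = 4g^2 + 4m^2 + 4m + 4s^2 + 4s + 2.
Every term is even; pulling out the factor of 2 gives 2(2g^2 + 2m^2 + 2m + 2s^2 + 2s + 1).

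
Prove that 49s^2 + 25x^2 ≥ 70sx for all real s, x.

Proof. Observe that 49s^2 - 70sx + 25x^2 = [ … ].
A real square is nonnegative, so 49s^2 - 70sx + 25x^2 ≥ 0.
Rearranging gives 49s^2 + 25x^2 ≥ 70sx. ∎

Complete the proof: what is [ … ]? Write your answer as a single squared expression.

49s^2 - 70sx + 25x^2 is a perfect-square trinomial: the outer terms are (7s)^2 and (5x)^2, and the cross term is -2·7s·5x.
So 49s^2 - 70sx + 25x^2 = (7s - 5x)^2 ≥ 0.

(7s - 5x)^2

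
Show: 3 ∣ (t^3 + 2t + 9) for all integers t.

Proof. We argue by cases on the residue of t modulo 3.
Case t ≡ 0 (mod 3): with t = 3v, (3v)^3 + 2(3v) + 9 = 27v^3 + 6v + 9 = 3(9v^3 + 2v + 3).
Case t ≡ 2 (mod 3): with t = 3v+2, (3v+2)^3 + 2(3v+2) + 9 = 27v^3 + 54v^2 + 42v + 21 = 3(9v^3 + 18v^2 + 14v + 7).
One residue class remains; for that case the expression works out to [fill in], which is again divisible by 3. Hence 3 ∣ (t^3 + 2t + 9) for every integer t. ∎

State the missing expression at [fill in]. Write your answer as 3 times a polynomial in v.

3(9v^3 + 9v^2 + 5v + 4)

The residues treated are {0, 2}, so the missing case is t ≡ 1 (mod 3); write t = 3v+1.
Then (3v+1)^3 + 2(3v+1) + 9 = 27v^3 + 27v^2 + 15v + 12 = 3(9v^3 + 9v^2 + 5v + 4).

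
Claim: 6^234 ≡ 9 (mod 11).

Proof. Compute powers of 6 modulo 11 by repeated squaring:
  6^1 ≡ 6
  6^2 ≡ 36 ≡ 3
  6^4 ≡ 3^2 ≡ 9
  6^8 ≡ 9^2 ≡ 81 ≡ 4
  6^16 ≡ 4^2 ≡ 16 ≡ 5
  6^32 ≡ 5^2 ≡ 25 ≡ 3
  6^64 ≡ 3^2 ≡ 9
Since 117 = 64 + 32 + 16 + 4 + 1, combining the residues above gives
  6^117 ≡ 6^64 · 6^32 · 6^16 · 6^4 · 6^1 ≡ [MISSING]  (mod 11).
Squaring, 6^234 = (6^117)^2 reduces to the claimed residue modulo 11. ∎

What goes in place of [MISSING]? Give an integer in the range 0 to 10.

8

6^64 · 6^32 · 6^16 · 6^4 · 6^1 ≡ 9 · 3 · 5 · 9 · 6 = 7290.
7290 mod 11 = 8, so 6^117 ≡ 8 (mod 11).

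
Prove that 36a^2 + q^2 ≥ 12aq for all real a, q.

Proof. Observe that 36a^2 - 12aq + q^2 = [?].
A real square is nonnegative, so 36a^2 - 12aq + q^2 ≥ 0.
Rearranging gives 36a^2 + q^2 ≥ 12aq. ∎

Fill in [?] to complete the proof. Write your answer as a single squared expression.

The leading and trailing coefficients are 6^2 and 1^2, and 12 = 2·6·1, so the trinomial is (6a - q)^2.
Hence 36a^2 - 12aq + q^2 ≥ 0.

(6a - q)^2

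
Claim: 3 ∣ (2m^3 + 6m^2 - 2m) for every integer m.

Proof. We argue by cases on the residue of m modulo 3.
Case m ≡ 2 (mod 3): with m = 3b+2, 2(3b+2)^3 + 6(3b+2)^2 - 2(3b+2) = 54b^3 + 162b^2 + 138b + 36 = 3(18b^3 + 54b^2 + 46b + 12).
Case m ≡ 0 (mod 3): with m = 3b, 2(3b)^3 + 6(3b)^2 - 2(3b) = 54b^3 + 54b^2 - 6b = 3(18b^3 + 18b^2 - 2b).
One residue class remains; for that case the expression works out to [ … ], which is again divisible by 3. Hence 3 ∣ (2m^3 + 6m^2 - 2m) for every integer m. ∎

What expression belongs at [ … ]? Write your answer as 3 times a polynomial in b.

3(18b^3 + 36b^2 + 16b + 2)

Only m ≡ 1 (mod 3) is unaccounted for. Put m = 3b+1:
2(3b+1)^3 + 6(3b+1)^2 - 2(3b+1) expands to 54b^3 + 108b^2 + 48b + 6,
and factoring out 3 leaves 3(18b^3 + 36b^2 + 16b + 2).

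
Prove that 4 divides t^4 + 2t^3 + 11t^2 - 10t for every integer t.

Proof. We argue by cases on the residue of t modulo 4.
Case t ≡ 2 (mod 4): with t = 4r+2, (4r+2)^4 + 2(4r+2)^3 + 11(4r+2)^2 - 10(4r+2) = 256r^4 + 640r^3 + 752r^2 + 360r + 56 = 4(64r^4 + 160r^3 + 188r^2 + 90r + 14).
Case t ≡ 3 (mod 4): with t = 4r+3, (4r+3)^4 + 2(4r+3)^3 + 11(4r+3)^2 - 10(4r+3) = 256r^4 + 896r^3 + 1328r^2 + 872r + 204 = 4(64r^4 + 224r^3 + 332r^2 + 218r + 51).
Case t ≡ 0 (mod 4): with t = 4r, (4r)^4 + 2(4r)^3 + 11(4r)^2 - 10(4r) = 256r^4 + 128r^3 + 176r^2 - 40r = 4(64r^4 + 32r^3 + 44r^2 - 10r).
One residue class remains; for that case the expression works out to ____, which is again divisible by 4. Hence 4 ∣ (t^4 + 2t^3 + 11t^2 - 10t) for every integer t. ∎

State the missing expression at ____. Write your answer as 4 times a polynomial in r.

4(64r^4 + 96r^3 + 92r^2 + 22r + 1)

Only t ≡ 1 (mod 4) is unaccounted for. Put t = 4r+1:
(4r+1)^4 + 2(4r+1)^3 + 11(4r+1)^2 - 10(4r+1) expands to 256r^4 + 384r^3 + 368r^2 + 88r + 4,
and factoring out 4 leaves 4(64r^4 + 96r^3 + 92r^2 + 22r + 1).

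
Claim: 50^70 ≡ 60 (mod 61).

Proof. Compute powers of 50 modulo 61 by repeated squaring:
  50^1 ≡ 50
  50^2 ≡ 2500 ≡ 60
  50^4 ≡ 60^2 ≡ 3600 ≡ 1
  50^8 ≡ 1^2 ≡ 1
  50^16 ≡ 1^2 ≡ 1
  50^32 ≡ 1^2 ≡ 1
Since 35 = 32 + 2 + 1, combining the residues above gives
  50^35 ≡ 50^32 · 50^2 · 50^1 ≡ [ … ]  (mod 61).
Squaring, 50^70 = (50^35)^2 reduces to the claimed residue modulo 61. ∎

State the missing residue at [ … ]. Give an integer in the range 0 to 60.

11

50^32 · 50^2 · 50^1 ≡ 1 · 60 · 50 = 3000.
3000 mod 61 = 11, so 50^35 ≡ 11 (mod 61).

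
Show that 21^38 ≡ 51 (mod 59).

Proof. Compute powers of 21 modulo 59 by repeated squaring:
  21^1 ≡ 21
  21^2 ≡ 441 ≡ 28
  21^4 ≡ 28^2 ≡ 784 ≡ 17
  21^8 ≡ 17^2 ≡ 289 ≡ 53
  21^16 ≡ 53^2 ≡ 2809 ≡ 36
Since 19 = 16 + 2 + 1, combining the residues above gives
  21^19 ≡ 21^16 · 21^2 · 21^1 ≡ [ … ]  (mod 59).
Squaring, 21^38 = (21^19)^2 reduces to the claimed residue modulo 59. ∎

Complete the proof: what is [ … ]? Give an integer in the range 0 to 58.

Multiply the listed residues: 36 · 28 · 21 = 1008 → 21168.
Reducing modulo 59: 21168 = 358·59 + 46, so 21^19 ≡ 46.

46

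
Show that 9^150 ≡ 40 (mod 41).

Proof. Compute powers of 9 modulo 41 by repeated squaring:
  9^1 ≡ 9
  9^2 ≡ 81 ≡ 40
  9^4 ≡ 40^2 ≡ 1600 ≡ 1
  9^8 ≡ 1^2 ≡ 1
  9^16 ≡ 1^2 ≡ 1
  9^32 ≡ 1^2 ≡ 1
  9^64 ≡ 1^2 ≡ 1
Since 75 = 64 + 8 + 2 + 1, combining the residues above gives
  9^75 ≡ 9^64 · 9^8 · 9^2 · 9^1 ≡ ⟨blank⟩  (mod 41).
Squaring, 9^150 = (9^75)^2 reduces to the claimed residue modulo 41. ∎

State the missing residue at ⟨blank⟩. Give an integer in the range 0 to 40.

32

9^64 · 9^8 · 9^2 · 9^1 ≡ 1 · 1 · 40 · 9 = 360.
360 mod 41 = 32, so 9^75 ≡ 32 (mod 41).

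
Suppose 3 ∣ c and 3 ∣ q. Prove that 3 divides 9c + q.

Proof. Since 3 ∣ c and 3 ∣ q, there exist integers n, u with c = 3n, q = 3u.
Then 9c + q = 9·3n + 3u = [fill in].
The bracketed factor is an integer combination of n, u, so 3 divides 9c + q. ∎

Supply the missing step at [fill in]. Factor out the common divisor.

Pull the common 3 out of every term: 9·3n + 3u = 3(9n + u).
9n + u is an integer, which exhibits the divisibility.

3(9n + u)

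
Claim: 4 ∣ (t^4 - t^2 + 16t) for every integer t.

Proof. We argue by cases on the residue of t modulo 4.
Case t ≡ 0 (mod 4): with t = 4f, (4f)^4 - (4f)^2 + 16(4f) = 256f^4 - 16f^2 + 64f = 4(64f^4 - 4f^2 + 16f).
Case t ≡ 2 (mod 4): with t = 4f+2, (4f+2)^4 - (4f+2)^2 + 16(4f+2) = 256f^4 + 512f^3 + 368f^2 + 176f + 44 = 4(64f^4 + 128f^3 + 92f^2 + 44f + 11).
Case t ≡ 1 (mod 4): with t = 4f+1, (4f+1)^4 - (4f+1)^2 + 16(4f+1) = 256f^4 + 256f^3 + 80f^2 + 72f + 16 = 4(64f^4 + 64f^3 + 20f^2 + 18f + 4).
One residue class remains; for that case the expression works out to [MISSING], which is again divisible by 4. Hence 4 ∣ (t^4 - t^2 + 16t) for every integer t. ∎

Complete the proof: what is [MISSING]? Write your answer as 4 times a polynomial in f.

The residues treated are {0, 2, 1}, so the missing case is t ≡ 3 (mod 4); write t = 4f+3.
Then (4f+3)^4 - (4f+3)^2 + 16(4f+3) = 256f^4 + 768f^3 + 848f^2 + 472f + 120 = 4(64f^4 + 192f^3 + 212f^2 + 118f + 30).

4(64f^4 + 192f^3 + 212f^2 + 118f + 30)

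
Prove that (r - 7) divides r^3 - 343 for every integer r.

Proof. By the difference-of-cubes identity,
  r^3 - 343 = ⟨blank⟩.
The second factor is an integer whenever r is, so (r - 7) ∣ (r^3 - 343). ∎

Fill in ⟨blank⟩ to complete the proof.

Polynomial division of r^3 - 343 by r - 7 leaves remainder 0 and quotient r^2 + 7r + 49.
Hence r^3 - 343 = (r - 7)(r^2 + 7r + 49).

(r - 7)(r^2 + 7r + 49)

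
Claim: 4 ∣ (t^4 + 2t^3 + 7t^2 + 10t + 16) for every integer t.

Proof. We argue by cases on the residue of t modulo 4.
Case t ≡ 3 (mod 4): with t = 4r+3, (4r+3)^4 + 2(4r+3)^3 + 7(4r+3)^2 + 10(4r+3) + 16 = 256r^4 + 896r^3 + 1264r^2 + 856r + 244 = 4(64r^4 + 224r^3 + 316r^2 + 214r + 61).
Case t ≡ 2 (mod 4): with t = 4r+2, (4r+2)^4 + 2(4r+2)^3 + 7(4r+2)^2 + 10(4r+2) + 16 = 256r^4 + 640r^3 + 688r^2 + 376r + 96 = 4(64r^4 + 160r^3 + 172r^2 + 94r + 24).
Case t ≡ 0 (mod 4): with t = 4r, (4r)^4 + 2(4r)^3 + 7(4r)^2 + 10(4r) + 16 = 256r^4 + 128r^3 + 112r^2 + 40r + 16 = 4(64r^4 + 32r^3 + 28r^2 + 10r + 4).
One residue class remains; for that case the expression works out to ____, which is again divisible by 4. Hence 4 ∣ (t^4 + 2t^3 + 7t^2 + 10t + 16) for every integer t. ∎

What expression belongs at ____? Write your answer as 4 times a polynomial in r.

Only t ≡ 1 (mod 4) is unaccounted for. Put t = 4r+1:
(4r+1)^4 + 2(4r+1)^3 + 7(4r+1)^2 + 10(4r+1) + 16 expands to 256r^4 + 384r^3 + 304r^2 + 136r + 36,
and factoring out 4 leaves 4(64r^4 + 96r^3 + 76r^2 + 34r + 9).

4(64r^4 + 96r^3 + 76r^2 + 34r + 9)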